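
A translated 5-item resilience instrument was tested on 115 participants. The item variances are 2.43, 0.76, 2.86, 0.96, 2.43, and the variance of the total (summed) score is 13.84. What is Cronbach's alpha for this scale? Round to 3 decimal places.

α = 0.397

Σσ²ᵢ = 2.43 + 0.76 + 2.86 + 0.96 + 2.43 = 9.44
α = (k/(k−1))·(1 − Σσ²ᵢ/σ²_total) = (5/4)·(1 − 9.44/13.84) = 0.397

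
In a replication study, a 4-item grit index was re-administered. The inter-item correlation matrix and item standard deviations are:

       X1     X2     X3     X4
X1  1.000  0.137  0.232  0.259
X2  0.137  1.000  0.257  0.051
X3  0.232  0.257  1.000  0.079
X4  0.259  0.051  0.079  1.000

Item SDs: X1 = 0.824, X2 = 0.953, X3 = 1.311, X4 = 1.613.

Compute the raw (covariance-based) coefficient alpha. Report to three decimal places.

α = 0.401

Σσ²ᵢ = 0.824² + 0.953² + 1.311² + 1.613² = 5.9077
Covariances σ_ij = r_ij · s_i · s_j:
  σ(X1,X2) = 0.137 × 0.824 × 0.953 = 0.1076
  σ(X1,X3) = 0.232 × 0.824 × 1.311 = 0.2506
  σ(X1,X4) = 0.259 × 0.824 × 1.613 = 0.3442
  σ(X2,X3) = 0.257 × 0.953 × 1.311 = 0.3211
  σ(X2,X4) = 0.051 × 0.953 × 1.613 = 0.0784
  σ(X3,X4) = 0.079 × 1.311 × 1.613 = 0.1671
σ²_T = Σσ²ᵢ + 2·Σσ_ij = 5.9077 + 2 × 1.2690 = 8.4457
α = (4/3)·(1 − 5.9077/8.4457) = 0.401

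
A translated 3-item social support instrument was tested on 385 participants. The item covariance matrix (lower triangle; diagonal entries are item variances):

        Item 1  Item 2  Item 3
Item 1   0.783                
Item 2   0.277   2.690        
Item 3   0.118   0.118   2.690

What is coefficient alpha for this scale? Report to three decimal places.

ΣVar(i) = 0.783 + 2.690 + 2.690 = 6.163
Sum of the distinct covariances = 0.513
σ²_total = 6.163 + 2 × 0.513 = 7.189
α = (k/(k−1))·(1 − ΣVar(i)/σ²_total) = (3/2)·(1 − 6.163/7.189) = 0.214

coefficient alpha = 0.214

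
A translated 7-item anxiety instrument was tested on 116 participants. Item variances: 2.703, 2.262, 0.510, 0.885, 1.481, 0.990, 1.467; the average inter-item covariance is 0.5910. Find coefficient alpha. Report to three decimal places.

α = 0.825

Σσᵢ² = 2.703 + 2.262 + 0.510 + 0.885 + 1.481 + 0.990 + 1.467 = 10.298
Sum of the 21 distinct covariances = 21 × 0.5910 = 12.4110
σ²_total = Σσᵢ² + 2·Σcov = 10.298 + 2 × 12.4110 = 35.1200
α = (7/6)·(1 − 10.298/35.1200) = 0.825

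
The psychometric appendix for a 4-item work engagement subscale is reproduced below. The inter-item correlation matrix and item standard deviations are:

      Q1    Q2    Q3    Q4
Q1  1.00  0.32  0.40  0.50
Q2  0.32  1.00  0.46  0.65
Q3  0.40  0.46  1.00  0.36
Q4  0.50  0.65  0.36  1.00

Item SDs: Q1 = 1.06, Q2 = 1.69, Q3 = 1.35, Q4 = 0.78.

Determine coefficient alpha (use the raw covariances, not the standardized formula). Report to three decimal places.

coefficient alpha = 0.727

Σσ²ᵢ = 1.06² + 1.69² + 1.35² + 0.78² = 6.4106
Covariances σ_ij = r_ij · s_i · s_j:
  σ(Q1,Q2) = 0.32 × 1.06 × 1.69 = 0.5732
  σ(Q1,Q3) = 0.40 × 1.06 × 1.35 = 0.5724
  σ(Q1,Q4) = 0.50 × 1.06 × 0.78 = 0.4134
  σ(Q2,Q3) = 0.46 × 1.69 × 1.35 = 1.0495
  σ(Q2,Q4) = 0.65 × 1.69 × 0.78 = 0.8568
  σ(Q3,Q4) = 0.36 × 1.35 × 0.78 = 0.3791
σ²_T = Σσ²ᵢ + 2·Σσ_ij = 6.4106 + 2 × 3.8444 = 14.0994
α = (4/3)·(1 − 6.4106/14.0994) = 0.727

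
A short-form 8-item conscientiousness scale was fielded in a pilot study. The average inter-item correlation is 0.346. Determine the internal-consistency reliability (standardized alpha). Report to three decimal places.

standardized alpha = 0.809

Standardized α = k·r̄ / (1 + (k−1)·r̄) = 8 × 0.346 / (1 + 7 × 0.346)
  = 2.7680 / 3.4220 = 0.809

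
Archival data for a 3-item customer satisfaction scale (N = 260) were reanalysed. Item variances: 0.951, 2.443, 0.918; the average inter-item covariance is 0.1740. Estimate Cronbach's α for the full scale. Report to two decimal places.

Σσᵢ² = 0.951 + 2.443 + 0.918 = 4.312
Sum of the 3 distinct covariances = 3 × 0.1740 = 0.5220
σ²_T = Σσᵢ² + 2·Σcov = 4.312 + 2 × 0.5220 = 5.3560
α = (3/2)·(1 − 4.312/5.3560) = 0.29

Cronbach's α = 0.29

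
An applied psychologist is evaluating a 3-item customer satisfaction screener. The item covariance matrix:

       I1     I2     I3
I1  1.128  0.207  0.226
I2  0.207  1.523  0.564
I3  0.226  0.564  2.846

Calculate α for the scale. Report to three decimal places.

α = 0.399

Σσᵢ² = 1.128 + 1.523 + 2.846 = 5.497
Sum of off-diagonal covariances = 0.997
σ²_T = 5.497 + 2 × 0.997 = 7.491
α = (k/(k−1))·(1 − Σσᵢ²/σ²_T) = (3/2)·(1 − 5.497/7.491) = 0.399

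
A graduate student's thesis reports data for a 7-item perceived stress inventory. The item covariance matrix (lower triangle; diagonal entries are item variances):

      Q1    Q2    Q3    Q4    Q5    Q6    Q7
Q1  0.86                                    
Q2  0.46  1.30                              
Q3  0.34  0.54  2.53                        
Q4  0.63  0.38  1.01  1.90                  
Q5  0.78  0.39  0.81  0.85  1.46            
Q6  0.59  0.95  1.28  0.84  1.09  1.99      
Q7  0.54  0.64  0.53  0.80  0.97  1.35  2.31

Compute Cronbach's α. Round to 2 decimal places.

Σσ²ᵢ = 0.86 + 1.30 + 2.53 + 1.90 + 1.46 + 1.99 + 2.31 = 12.35
Sum of off-diagonal covariances = 15.77
total variance = 12.35 + 2 × 15.77 = 43.89
α = (k/(k−1))·(1 − Σσ²ᵢ/total variance) = (7/6)·(1 − 12.35/43.89) = 0.84

α = 0.84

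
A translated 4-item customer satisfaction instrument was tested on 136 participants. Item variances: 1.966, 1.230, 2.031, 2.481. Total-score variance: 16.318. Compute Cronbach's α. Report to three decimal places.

Σσ²ᵢ = 1.966 + 1.230 + 2.031 + 2.481 = 7.708
α = (k/(k−1))·(1 − Σσ²ᵢ/Var(T)) = (4/3)·(1 − 7.708/16.318) = 0.704

α = 0.704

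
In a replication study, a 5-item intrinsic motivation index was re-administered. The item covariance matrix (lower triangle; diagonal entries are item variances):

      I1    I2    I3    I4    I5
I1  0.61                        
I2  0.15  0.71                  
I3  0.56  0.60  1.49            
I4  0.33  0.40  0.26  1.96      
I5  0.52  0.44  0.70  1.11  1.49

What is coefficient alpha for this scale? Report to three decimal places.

α = 0.773

Σσᵢ² = 0.61 + 0.71 + 1.49 + 1.96 + 1.49 = 6.26
Sum of off-diagonal covariances = 5.07
total variance = 6.26 + 2 × 5.07 = 16.40
α = (k/(k−1))·(1 − Σσᵢ²/total variance) = (5/4)·(1 − 6.26/16.40) = 0.773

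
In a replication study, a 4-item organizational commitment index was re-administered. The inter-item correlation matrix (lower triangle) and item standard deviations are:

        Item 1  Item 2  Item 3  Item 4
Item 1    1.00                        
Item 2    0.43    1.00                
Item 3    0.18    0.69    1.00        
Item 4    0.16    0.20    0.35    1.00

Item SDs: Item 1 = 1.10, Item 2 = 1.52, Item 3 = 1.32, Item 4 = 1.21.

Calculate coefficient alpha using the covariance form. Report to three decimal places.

Σσ²ᵢ = 1.10² + 1.52² + 1.32² + 1.21² = 6.7269
Covariances σ_ij = r_ij · s_i · s_j:
  σ(Item 1,Item 2) = 0.43 × 1.10 × 1.52 = 0.7190
  σ(Item 1,Item 3) = 0.18 × 1.10 × 1.32 = 0.2614
  σ(Item 1,Item 4) = 0.16 × 1.10 × 1.21 = 0.2130
  σ(Item 2,Item 3) = 0.69 × 1.52 × 1.32 = 1.3844
  σ(Item 2,Item 4) = 0.20 × 1.52 × 1.21 = 0.3678
  σ(Item 3,Item 4) = 0.35 × 1.32 × 1.21 = 0.5590
σ²_T = Σσ²ᵢ + 2·Σσ_ij = 6.7269 + 2 × 3.5046 = 13.7361
α = (4/3)·(1 − 6.7269/13.7361) = 0.680

α = 0.680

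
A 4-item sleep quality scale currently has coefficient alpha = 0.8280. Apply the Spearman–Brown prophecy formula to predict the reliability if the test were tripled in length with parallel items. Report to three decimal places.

Length factor m = 3
α' = m·α / (1 + (m−1)·α)
   = 3 × 0.8280 / (1 + (3 − 1) × 0.8280)
   = 2.4840 / 2.6560 = 0.935

predicted reliability = 0.935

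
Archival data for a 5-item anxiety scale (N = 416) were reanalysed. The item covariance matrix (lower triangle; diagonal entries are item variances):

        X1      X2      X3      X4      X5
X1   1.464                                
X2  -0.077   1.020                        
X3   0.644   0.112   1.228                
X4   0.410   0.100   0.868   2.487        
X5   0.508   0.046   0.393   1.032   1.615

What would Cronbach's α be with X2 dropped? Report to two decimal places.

Remaining items: X1, X3, X4, X5 (k = 4).
ΣVar(i) = 1.464 + 1.228 + 2.487 + 1.615 = 6.794
σ²_total = 6.794 + 2 × 3.855 = 14.504
α (item deleted) = (4/3)·(1 − 6.794/14.504) = 0.71

α = 0.71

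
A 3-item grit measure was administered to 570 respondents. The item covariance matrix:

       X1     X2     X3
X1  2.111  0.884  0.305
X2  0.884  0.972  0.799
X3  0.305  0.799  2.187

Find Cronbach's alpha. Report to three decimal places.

sum of item variances = 2.111 + 0.972 + 2.187 = 5.270
Σ_{i<j} σ_ij = 1.988
σ²_T = 5.270 + 2 × 1.988 = 9.246
α = (k/(k−1))·(1 − sum of item variances/σ²_T) = (3/2)·(1 − 5.270/9.246) = 0.645

Cronbach's alpha = 0.645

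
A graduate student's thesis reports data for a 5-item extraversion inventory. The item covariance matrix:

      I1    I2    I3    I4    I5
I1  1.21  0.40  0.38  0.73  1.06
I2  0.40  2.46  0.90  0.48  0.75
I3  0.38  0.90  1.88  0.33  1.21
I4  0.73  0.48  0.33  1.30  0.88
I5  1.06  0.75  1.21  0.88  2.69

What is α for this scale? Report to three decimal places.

α = 0.749

sum of item variances = 1.21 + 2.46 + 1.88 + 1.30 + 2.69 = 9.54
Σ_{i<j} σ_ij = 7.12
total variance = 9.54 + 2 × 7.12 = 23.78
α = (k/(k−1))·(1 − sum of item variances/total variance) = (5/4)·(1 − 9.54/23.78) = 0.749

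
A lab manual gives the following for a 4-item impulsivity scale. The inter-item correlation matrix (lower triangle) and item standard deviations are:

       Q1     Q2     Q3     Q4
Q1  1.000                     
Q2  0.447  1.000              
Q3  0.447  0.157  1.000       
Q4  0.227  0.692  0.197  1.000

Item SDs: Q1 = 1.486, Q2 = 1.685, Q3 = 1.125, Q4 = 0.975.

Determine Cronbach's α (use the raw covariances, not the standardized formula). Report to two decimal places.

α = 0.69

Σσ²ᵢ = 1.486² + 1.685² + 1.125² + 0.975² = 7.2637
Covariances σ_ij = r_ij · s_i · s_j:
  σ(Q1,Q2) = 0.447 × 1.486 × 1.685 = 1.1192
  σ(Q1,Q3) = 0.447 × 1.486 × 1.125 = 0.7473
  σ(Q1,Q4) = 0.227 × 1.486 × 0.975 = 0.3289
  σ(Q2,Q3) = 0.157 × 1.685 × 1.125 = 0.2976
  σ(Q2,Q4) = 0.692 × 1.685 × 0.975 = 1.1369
  σ(Q3,Q4) = 0.197 × 1.125 × 0.975 = 0.2161
σ²_T = Σσ²ᵢ + 2·Σσ_ij = 7.2637 + 2 × 3.8460 = 14.9557
α = (4/3)·(1 − 7.2637/14.9557) = 0.69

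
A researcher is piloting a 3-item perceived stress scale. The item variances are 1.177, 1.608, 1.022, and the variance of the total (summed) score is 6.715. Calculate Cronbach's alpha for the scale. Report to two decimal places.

Σσᵢ² = 1.177 + 1.608 + 1.022 = 3.807
α = (k/(k−1))·(1 − Σσᵢ²/Var(T)) = (3/2)·(1 − 3.807/6.715) = 0.65

Cronbach's alpha = 0.65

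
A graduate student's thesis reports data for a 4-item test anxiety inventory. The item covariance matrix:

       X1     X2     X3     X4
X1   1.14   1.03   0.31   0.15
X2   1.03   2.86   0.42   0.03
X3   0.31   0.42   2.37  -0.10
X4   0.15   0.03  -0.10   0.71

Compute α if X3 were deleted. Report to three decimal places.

Remaining items: X1, X2, X4 (k = 3).
Σσ²ᵢ = 1.14 + 2.86 + 0.71 = 4.71
σ²_T = 4.71 + 2 × 1.21 = 7.13
α (item deleted) = (3/2)·(1 − 4.71/7.13) = 0.509

α = 0.509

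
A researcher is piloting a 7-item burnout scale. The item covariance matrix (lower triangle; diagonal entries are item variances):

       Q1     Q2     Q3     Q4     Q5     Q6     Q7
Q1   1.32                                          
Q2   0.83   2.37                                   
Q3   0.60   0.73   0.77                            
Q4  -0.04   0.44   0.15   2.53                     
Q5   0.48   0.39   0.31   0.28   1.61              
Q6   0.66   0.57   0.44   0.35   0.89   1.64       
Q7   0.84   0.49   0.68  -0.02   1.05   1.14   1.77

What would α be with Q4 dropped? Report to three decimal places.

Remaining items: Q1, Q2, Q3, Q5, Q6, Q7 (k = 6).
ΣVar(i) = 1.32 + 2.37 + 0.77 + 1.61 + 1.64 + 1.77 = 9.48
σ²_total = 9.48 + 2 × 10.10 = 29.68
α (item deleted) = (6/5)·(1 − 9.48/29.68) = 0.817

α = 0.817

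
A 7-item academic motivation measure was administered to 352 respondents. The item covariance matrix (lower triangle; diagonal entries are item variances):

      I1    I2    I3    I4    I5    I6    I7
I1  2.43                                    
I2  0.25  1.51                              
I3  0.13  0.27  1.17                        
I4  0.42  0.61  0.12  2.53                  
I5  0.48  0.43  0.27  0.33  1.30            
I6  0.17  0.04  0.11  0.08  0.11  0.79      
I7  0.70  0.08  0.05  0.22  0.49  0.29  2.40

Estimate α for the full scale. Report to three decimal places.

α = 0.563

ΣVar(i) = 2.43 + 1.51 + 1.17 + 2.53 + 1.30 + 0.79 + 2.40 = 12.13
Σ_{i<j} σ_ij = 5.65
Var(T) = 12.13 + 2 × 5.65 = 23.43
α = (k/(k−1))·(1 − ΣVar(i)/Var(T)) = (7/6)·(1 − 12.13/23.43) = 0.563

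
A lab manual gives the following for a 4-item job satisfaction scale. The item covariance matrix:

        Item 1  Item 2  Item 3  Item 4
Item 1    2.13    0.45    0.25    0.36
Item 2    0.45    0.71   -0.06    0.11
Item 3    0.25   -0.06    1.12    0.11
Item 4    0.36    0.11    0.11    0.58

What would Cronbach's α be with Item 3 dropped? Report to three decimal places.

Remaining items: Item 1, Item 2, Item 4 (k = 3).
Σσ²ᵢ = 2.13 + 0.71 + 0.58 = 3.42
σ²_total = 3.42 + 2 × 0.92 = 5.26
α (item deleted) = (3/2)·(1 − 3.42/5.26) = 0.525

α = 0.525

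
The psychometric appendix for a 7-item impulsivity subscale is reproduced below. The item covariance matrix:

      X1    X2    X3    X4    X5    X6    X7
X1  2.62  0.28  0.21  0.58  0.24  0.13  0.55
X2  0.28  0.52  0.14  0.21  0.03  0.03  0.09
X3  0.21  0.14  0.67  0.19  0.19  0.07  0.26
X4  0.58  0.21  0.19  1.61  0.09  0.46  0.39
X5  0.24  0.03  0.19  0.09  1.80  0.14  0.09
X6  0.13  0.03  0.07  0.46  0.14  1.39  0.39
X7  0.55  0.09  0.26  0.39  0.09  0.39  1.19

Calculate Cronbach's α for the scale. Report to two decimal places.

Cronbach's α = 0.57

ΣVar(i) = 2.62 + 0.52 + 0.67 + 1.61 + 1.80 + 1.39 + 1.19 = 9.80
Sum of the distinct covariances = 4.76
Var(T) = 9.80 + 2 × 4.76 = 19.32
α = (k/(k−1))·(1 − ΣVar(i)/Var(T)) = (7/6)·(1 − 9.80/19.32) = 0.57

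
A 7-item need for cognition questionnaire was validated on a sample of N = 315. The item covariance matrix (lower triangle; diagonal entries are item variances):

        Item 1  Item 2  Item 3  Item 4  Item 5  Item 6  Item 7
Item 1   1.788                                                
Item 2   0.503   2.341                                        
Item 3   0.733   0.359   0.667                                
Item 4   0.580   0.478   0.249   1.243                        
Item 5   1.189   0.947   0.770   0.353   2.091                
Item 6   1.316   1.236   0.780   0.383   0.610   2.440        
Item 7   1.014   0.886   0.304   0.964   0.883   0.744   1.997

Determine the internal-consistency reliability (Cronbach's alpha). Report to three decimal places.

Σσ²ᵢ = 1.788 + 2.341 + 0.667 + 1.243 + 2.091 + 2.440 + 1.997 = 12.567
Sum of the distinct covariances = 15.281
Var(T) = 12.567 + 2 × 15.281 = 43.129
α = (k/(k−1))·(1 − Σσ²ᵢ/Var(T)) = (7/6)·(1 − 12.567/43.129) = 0.827

α = 0.827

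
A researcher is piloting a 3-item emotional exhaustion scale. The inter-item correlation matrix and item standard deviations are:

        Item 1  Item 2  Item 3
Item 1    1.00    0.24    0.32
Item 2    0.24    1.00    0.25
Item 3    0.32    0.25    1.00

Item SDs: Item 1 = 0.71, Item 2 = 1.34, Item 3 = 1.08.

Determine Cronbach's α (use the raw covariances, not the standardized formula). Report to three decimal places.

Σσ²ᵢ = 0.71² + 1.34² + 1.08² = 3.4661
Covariances σ_ij = r_ij · s_i · s_j:
  σ(Item 1,Item 2) = 0.24 × 0.71 × 1.34 = 0.2283
  σ(Item 1,Item 3) = 0.32 × 0.71 × 1.08 = 0.2454
  σ(Item 2,Item 3) = 0.25 × 1.34 × 1.08 = 0.3618
σ²_T = Σσ²ᵢ + 2·Σσ_ij = 3.4661 + 2 × 0.8355 = 5.1371
α = (3/2)·(1 − 3.4661/5.1371) = 0.488

Cronbach's α = 0.488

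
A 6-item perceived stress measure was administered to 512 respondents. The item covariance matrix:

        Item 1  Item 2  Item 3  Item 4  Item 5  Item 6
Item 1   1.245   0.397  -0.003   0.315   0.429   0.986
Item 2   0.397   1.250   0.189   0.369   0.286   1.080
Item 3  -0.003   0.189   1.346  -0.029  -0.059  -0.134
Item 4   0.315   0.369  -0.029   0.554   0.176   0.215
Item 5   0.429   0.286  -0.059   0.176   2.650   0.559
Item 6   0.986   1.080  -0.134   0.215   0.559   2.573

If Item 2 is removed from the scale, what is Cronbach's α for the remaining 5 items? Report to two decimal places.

Remaining items: Item 1, Item 3, Item 4, Item 5, Item 6 (k = 5).
Σσ²ᵢ = 1.245 + 1.346 + 0.554 + 2.650 + 2.573 = 8.368
Var(T) = 8.368 + 2 × 2.455 = 13.278
α (item deleted) = (5/4)·(1 − 8.368/13.278) = 0.46

Cronbach's α = 0.46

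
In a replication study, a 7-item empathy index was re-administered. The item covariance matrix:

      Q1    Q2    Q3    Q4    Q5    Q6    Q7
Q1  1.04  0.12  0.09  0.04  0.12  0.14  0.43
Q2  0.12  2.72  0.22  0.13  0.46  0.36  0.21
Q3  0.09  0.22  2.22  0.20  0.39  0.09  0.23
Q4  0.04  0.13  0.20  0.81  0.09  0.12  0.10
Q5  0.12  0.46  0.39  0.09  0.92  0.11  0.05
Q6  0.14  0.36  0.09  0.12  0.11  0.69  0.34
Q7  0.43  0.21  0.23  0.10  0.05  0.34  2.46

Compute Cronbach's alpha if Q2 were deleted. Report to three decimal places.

Remaining items: Q1, Q3, Q4, Q5, Q6, Q7 (k = 6).
sum of item variances = 1.04 + 2.22 + 0.81 + 0.92 + 0.69 + 2.46 = 8.14
Var(T) = 8.14 + 2 × 2.54 = 13.22
α (item deleted) = (6/5)·(1 − 8.14/13.22) = 0.461

α = 0.461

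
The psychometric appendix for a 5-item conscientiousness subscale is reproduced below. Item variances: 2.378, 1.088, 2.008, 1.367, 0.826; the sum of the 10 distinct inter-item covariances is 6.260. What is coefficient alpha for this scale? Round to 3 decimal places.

coefficient alpha = 0.775

ΣVar(i) = 2.378 + 1.088 + 2.008 + 1.367 + 0.826 = 7.667
Sum of distinct covariances = 6.260
σ²_total = ΣVar(i) + 2·Σcov = 7.667 + 2 × 6.260 = 20.187
α = (5/4)·(1 − 7.667/20.187) = 0.775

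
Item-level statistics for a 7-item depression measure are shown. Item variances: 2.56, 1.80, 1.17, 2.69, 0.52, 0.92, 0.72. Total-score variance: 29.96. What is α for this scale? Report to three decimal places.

α = 0.762

Σσᵢ² = 2.56 + 1.80 + 1.17 + 2.69 + 0.52 + 0.92 + 0.72 = 10.38
α = (k/(k−1))·(1 − Σσᵢ²/Var(T)) = (7/6)·(1 − 10.38/29.96) = 0.762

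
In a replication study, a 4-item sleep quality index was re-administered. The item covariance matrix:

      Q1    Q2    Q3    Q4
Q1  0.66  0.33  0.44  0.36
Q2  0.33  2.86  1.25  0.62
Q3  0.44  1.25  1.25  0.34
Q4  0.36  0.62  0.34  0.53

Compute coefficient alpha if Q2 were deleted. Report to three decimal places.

coefficient alpha = 0.725

Remaining items: Q1, Q3, Q4 (k = 3).
Σσ²ᵢ = 0.66 + 1.25 + 0.53 = 2.44
σ²_T = 2.44 + 2 × 1.14 = 4.72
α (item deleted) = (3/2)·(1 − 2.44/4.72) = 0.725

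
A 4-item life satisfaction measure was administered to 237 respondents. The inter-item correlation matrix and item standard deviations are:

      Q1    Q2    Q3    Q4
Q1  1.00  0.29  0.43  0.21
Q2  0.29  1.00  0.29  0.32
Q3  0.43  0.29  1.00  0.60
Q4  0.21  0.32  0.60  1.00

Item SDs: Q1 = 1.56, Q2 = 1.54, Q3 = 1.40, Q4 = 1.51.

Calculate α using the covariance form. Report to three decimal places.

α = 0.684

Σσ²ᵢ = 1.56² + 1.54² + 1.40² + 1.51² = 9.0453
Covariances σ_ij = r_ij · s_i · s_j:
  σ(Q1,Q2) = 0.29 × 1.56 × 1.54 = 0.6967
  σ(Q1,Q3) = 0.43 × 1.56 × 1.40 = 0.9391
  σ(Q1,Q4) = 0.21 × 1.56 × 1.51 = 0.4947
  σ(Q2,Q3) = 0.29 × 1.54 × 1.40 = 0.6252
  σ(Q2,Q4) = 0.32 × 1.54 × 1.51 = 0.7441
  σ(Q3,Q4) = 0.60 × 1.40 × 1.51 = 1.2684
σ²_T = Σσ²ᵢ + 2·Σσ_ij = 9.0453 + 2 × 4.7682 = 18.5817
α = (4/3)·(1 − 9.0453/18.5817) = 0.684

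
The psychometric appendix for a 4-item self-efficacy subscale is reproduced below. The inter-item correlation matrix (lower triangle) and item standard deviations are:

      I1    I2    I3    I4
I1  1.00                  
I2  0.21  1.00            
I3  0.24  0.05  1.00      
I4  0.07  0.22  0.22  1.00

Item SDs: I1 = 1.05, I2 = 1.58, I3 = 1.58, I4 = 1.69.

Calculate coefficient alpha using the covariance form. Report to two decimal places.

Σσ²ᵢ = 1.05² + 1.58² + 1.58² + 1.69² = 8.9514
Covariances σ_ij = r_ij · s_i · s_j:
  σ(I1,I2) = 0.21 × 1.05 × 1.58 = 0.3484
  σ(I1,I3) = 0.24 × 1.05 × 1.58 = 0.3982
  σ(I1,I4) = 0.07 × 1.05 × 1.69 = 0.1242
  σ(I2,I3) = 0.05 × 1.58 × 1.58 = 0.1248
  σ(I2,I4) = 0.22 × 1.58 × 1.69 = 0.5874
  σ(I3,I4) = 0.22 × 1.58 × 1.69 = 0.5874
σ²_T = Σσ²ᵢ + 2·Σσ_ij = 8.9514 + 2 × 2.1704 = 13.2922
α = (4/3)·(1 − 8.9514/13.2922) = 0.44

α = 0.44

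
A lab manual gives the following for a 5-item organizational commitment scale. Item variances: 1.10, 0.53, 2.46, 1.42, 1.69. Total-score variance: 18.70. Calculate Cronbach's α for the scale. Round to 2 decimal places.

Cronbach's α = 0.77

ΣVar(i) = 1.10 + 0.53 + 2.46 + 1.42 + 1.69 = 7.20
α = (k/(k−1))·(1 − ΣVar(i)/σ²_total) = (5/4)·(1 − 7.20/18.70) = 0.77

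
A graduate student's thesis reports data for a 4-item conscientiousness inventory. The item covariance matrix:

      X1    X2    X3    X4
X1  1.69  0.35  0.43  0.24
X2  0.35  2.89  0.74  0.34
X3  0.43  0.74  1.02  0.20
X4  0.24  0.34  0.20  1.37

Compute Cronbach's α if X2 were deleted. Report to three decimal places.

Remaining items: X1, X3, X4 (k = 3).
Σσᵢ² = 1.69 + 1.02 + 1.37 = 4.08
σ²_total = 4.08 + 2 × 0.87 = 5.82
α (item deleted) = (3/2)·(1 − 4.08/5.82) = 0.448

Cronbach's α = 0.448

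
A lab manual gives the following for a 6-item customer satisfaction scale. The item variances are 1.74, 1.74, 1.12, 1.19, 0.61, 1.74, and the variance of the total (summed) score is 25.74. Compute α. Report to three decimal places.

Σσ²ᵢ = 1.74 + 1.74 + 1.12 + 1.19 + 0.61 + 1.74 = 8.14
α = (k/(k−1))·(1 − Σσ²ᵢ/σ²_total) = (6/5)·(1 − 8.14/25.74) = 0.821

α = 0.821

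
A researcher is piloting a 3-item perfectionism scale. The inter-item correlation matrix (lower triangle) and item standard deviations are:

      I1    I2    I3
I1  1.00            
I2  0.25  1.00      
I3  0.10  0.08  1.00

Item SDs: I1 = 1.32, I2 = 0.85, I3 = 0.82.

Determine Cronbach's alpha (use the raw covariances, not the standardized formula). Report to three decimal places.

Σσ²ᵢ = 1.32² + 0.85² + 0.82² = 3.1373
Covariances σ_ij = r_ij · s_i · s_j:
  σ(I1,I2) = 0.25 × 1.32 × 0.85 = 0.2805
  σ(I1,I3) = 0.10 × 1.32 × 0.82 = 0.1082
  σ(I2,I3) = 0.08 × 0.85 × 0.82 = 0.0558
σ²_T = Σσ²ᵢ + 2·Σσ_ij = 3.1373 + 2 × 0.4445 = 4.0263
α = (3/2)·(1 − 3.1373/4.0263) = 0.331

Cronbach's alpha = 0.331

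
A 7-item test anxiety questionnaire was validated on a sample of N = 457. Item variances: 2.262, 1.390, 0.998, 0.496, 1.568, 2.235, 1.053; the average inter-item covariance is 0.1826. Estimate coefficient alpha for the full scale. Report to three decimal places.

ΣVar(i) = 2.262 + 1.390 + 0.998 + 0.496 + 1.568 + 2.235 + 1.053 = 10.002
Sum of the 21 distinct covariances = 21 × 0.1826 = 3.8346
total variance = ΣVar(i) + 2·Σcov = 10.002 + 2 × 3.8346 = 17.6712
α = (7/6)·(1 − 10.002/17.6712) = 0.506

α = 0.506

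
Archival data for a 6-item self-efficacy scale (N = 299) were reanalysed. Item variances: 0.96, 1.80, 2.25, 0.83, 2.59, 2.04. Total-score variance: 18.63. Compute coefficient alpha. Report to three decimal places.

coefficient alpha = 0.526

sum of item variances = 0.96 + 1.80 + 2.25 + 0.83 + 2.59 + 2.04 = 10.47
α = (k/(k−1))·(1 − sum of item variances/σ²_T) = (6/5)·(1 − 10.47/18.63) = 0.526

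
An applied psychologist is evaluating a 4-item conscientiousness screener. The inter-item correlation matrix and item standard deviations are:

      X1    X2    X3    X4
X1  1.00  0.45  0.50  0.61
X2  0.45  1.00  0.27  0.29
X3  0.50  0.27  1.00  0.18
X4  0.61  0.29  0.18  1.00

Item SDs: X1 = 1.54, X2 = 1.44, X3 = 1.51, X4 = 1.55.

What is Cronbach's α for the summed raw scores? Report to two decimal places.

Σσ²ᵢ = 1.54² + 1.44² + 1.51² + 1.55² = 9.1278
Covariances σ_ij = r_ij · s_i · s_j:
  σ(X1,X2) = 0.45 × 1.54 × 1.44 = 0.9979
  σ(X1,X3) = 0.50 × 1.54 × 1.51 = 1.1627
  σ(X1,X4) = 0.61 × 1.54 × 1.55 = 1.4561
  σ(X2,X3) = 0.27 × 1.44 × 1.51 = 0.5871
  σ(X2,X4) = 0.29 × 1.44 × 1.55 = 0.6473
  σ(X3,X4) = 0.18 × 1.51 × 1.55 = 0.4213
σ²_T = Σσ²ᵢ + 2·Σσ_ij = 9.1278 + 2 × 5.2724 = 19.6726
α = (4/3)·(1 − 9.1278/19.6726) = 0.71

Cronbach's α = 0.71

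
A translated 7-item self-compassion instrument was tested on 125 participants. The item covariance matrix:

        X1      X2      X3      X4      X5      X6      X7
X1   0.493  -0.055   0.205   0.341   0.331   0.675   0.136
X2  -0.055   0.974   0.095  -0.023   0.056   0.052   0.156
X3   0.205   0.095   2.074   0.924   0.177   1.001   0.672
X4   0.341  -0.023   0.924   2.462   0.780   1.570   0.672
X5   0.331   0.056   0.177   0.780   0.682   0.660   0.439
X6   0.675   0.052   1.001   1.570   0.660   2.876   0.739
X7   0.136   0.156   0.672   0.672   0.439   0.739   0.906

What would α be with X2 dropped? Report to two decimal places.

Remaining items: X1, X3, X4, X5, X6, X7 (k = 6).
ΣVar(i) = 0.493 + 2.074 + 2.462 + 0.682 + 2.876 + 0.906 = 9.493
σ²_total = 9.493 + 2 × 9.322 = 28.137
α (item deleted) = (6/5)·(1 − 9.493/28.137) = 0.80

α = 0.80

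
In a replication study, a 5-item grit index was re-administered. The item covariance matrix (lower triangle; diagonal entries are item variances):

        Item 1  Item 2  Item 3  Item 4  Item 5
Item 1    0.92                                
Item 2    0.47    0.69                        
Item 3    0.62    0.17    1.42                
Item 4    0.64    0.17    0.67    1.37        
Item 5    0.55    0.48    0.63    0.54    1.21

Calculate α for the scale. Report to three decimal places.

α = 0.797

sum of item variances = 0.92 + 0.69 + 1.42 + 1.37 + 1.21 = 5.61
Σ_{i<j} σ_ij = 4.94
Var(T) = 5.61 + 2 × 4.94 = 15.49
α = (k/(k−1))·(1 − sum of item variances/Var(T)) = (5/4)·(1 − 5.61/15.49) = 0.797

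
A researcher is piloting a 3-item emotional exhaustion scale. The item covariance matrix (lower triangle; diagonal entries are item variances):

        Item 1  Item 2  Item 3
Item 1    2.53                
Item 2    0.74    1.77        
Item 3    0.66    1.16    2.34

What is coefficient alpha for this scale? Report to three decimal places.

α = 0.653

sum of item variances = 2.53 + 1.77 + 2.34 = 6.64
Sum of the distinct covariances = 2.56
σ²_total = 6.64 + 2 × 2.56 = 11.76
α = (k/(k−1))·(1 − sum of item variances/σ²_total) = (3/2)·(1 − 6.64/11.76) = 0.653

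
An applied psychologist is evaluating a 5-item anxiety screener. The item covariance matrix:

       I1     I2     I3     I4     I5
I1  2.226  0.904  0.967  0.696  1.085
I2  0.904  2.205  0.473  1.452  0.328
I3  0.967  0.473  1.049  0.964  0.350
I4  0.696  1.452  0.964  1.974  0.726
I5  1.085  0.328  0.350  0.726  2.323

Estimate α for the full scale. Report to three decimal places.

sum of item variances = 2.226 + 2.205 + 1.049 + 1.974 + 2.323 = 9.777
Sum of the distinct covariances = 7.945
total variance = 9.777 + 2 × 7.945 = 25.667
α = (k/(k−1))·(1 − sum of item variances/total variance) = (5/4)·(1 − 9.777/25.667) = 0.774

α = 0.774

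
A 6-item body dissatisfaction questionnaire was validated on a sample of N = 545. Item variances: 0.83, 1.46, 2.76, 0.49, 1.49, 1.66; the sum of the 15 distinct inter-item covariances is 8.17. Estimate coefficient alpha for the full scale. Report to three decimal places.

coefficient alpha = 0.783

Σσᵢ² = 0.83 + 1.46 + 2.76 + 0.49 + 1.49 + 1.66 = 8.69
Sum of distinct covariances = 8.17
total variance = Σσᵢ² + 2·Σcov = 8.69 + 2 × 8.17 = 25.03
α = (6/5)·(1 − 8.69/25.03) = 0.783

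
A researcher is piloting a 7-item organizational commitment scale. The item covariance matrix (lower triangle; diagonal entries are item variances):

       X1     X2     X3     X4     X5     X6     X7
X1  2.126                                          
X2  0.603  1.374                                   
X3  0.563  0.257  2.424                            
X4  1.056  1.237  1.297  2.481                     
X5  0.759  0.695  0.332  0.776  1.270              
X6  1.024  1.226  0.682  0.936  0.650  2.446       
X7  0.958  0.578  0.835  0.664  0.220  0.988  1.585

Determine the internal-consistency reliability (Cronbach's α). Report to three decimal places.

Σσ²ᵢ = 2.126 + 1.374 + 2.424 + 2.481 + 1.270 + 2.446 + 1.585 = 13.706
Sum of the distinct covariances = 16.336
Var(T) = 13.706 + 2 × 16.336 = 46.378
α = (k/(k−1))·(1 − Σσ²ᵢ/Var(T)) = (7/6)·(1 − 13.706/46.378) = 0.822

α = 0.822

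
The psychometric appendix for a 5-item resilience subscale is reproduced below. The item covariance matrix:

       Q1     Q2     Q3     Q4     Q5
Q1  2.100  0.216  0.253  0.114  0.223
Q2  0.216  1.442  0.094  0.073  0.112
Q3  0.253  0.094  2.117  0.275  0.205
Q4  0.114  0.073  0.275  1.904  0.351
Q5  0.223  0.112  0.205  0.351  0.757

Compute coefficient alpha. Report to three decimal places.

α = 0.394

Σσᵢ² = 2.100 + 1.442 + 2.117 + 1.904 + 0.757 = 8.320
Sum of the distinct covariances = 1.916
σ²_T = 8.320 + 2 × 1.916 = 12.152
α = (k/(k−1))·(1 − Σσᵢ²/σ²_T) = (5/4)·(1 − 8.320/12.152) = 0.394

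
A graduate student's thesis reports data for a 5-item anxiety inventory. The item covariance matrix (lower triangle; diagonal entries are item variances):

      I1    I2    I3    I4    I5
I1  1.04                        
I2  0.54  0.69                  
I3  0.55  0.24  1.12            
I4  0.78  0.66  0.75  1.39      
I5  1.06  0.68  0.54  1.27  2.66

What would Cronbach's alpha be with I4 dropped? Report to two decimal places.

Cronbach's alpha = 0.76

Remaining items: I1, I2, I3, I5 (k = 4).
sum of item variances = 1.04 + 0.69 + 1.12 + 2.66 = 5.51
σ²_total = 5.51 + 2 × 3.61 = 12.73
α (item deleted) = (4/3)·(1 − 5.51/12.73) = 0.76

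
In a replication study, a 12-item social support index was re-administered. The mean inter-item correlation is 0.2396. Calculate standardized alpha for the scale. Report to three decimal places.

standardized alpha = 0.791

Standardized α = k·r̄ / (1 + (k−1)·r̄) = 12 × 0.2396 / (1 + 11 × 0.2396)
  = 2.8752 / 3.6356 = 0.791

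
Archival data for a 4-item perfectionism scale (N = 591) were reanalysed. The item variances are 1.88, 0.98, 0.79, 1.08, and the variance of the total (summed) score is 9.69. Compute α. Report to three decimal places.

Σσ²ᵢ = 1.88 + 0.98 + 0.79 + 1.08 = 4.73
α = (k/(k−1))·(1 − Σσ²ᵢ/Var(T)) = (4/3)·(1 − 4.73/9.69) = 0.682

α = 0.682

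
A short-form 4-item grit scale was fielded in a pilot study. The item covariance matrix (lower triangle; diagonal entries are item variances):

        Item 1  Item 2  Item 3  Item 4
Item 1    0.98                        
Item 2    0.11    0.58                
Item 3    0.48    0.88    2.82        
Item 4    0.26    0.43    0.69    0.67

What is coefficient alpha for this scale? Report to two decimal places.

Σσ²ᵢ = 0.98 + 0.58 + 2.82 + 0.67 = 5.05
Sum of the distinct covariances = 2.85
total variance = 5.05 + 2 × 2.85 = 10.75
α = (k/(k−1))·(1 − Σσ²ᵢ/total variance) = (4/3)·(1 − 5.05/10.75) = 0.71

α = 0.71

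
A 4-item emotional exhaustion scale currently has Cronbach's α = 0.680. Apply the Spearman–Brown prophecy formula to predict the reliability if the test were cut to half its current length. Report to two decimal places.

predicted reliability = 0.52

Length factor m = 1/2
α' = m·α / (1 − (1−m)·α)
   = 1/2 × 0.680 / (1 − (1 − 1/2) × 0.680)
   = 0.3400 / 0.6600 = 0.52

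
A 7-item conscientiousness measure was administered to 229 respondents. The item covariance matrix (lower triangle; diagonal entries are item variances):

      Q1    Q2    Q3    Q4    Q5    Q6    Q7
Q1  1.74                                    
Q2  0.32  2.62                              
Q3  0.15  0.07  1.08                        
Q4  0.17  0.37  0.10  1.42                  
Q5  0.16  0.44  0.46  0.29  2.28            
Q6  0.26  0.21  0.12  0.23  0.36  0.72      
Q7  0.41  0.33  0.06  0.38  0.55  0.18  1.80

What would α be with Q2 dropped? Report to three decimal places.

Remaining items: Q1, Q3, Q4, Q5, Q6, Q7 (k = 6).
sum of item variances = 1.74 + 1.08 + 1.42 + 2.28 + 0.72 + 1.80 = 9.04
total variance = 9.04 + 2 × 3.88 = 16.80
α (item deleted) = (6/5)·(1 − 9.04/16.80) = 0.554

α = 0.554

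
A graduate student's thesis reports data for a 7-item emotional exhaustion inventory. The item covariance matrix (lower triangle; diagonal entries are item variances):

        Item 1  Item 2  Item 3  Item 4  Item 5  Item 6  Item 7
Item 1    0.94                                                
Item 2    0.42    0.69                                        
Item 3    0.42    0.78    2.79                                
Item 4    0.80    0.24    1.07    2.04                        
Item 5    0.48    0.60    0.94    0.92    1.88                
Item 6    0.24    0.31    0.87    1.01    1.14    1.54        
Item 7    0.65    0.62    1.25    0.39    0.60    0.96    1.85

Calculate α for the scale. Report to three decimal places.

α = 0.834

Σσ²ᵢ = 0.94 + 0.69 + 2.79 + 2.04 + 1.88 + 1.54 + 1.85 = 11.73
Sum of off-diagonal covariances = 14.71
σ²_T = 11.73 + 2 × 14.71 = 41.15
α = (k/(k−1))·(1 − Σσ²ᵢ/σ²_T) = (7/6)·(1 − 11.73/41.15) = 0.834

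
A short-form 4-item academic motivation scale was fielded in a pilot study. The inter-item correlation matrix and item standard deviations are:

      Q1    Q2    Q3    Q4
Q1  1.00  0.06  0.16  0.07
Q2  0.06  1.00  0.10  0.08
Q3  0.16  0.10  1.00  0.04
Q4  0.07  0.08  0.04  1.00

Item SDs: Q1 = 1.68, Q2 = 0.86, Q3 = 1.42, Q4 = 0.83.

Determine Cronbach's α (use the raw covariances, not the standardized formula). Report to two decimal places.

Σσ²ᵢ = 1.68² + 0.86² + 1.42² + 0.83² = 6.2673
Covariances σ_ij = r_ij · s_i · s_j:
  σ(Q1,Q2) = 0.06 × 1.68 × 0.86 = 0.0867
  σ(Q1,Q3) = 0.16 × 1.68 × 1.42 = 0.3817
  σ(Q1,Q4) = 0.07 × 1.68 × 0.83 = 0.0976
  σ(Q2,Q3) = 0.10 × 0.86 × 1.42 = 0.1221
  σ(Q2,Q4) = 0.08 × 0.86 × 0.83 = 0.0571
  σ(Q3,Q4) = 0.04 × 1.42 × 0.83 = 0.0471
σ²_T = Σσ²ᵢ + 2·Σσ_ij = 6.2673 + 2 × 0.7923 = 7.8519
α = (4/3)·(1 − 6.2673/7.8519) = 0.27

α = 0.27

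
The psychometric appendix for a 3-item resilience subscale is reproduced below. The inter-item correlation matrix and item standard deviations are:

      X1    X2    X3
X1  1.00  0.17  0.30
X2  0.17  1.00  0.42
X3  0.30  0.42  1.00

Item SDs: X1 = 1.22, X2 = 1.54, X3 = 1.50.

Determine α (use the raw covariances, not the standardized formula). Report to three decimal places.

Σσ²ᵢ = 1.22² + 1.54² + 1.50² = 6.1100
Covariances σ_ij = r_ij · s_i · s_j:
  σ(X1,X2) = 0.17 × 1.22 × 1.54 = 0.3194
  σ(X1,X3) = 0.30 × 1.22 × 1.50 = 0.5490
  σ(X2,X3) = 0.42 × 1.54 × 1.50 = 0.9702
σ²_T = Σσ²ᵢ + 2·Σσ_ij = 6.1100 + 2 × 1.8386 = 9.7872
α = (3/2)·(1 − 6.1100/9.7872) = 0.564

α = 0.564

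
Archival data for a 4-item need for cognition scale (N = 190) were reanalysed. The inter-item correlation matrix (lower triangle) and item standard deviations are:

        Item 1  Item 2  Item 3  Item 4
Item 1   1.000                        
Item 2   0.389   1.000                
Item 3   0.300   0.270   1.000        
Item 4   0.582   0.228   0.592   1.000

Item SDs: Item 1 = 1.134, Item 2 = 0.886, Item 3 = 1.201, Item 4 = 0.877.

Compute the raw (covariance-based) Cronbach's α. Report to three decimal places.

Σσ²ᵢ = 1.134² + 0.886² + 1.201² + 0.877² = 4.2825
Covariances σ_ij = r_ij · s_i · s_j:
  σ(Item 1,Item 2) = 0.389 × 1.134 × 0.886 = 0.3908
  σ(Item 1,Item 3) = 0.300 × 1.134 × 1.201 = 0.4086
  σ(Item 1,Item 4) = 0.582 × 1.134 × 0.877 = 0.5788
  σ(Item 2,Item 3) = 0.270 × 0.886 × 1.201 = 0.2873
  σ(Item 2,Item 4) = 0.228 × 0.886 × 0.877 = 0.1772
  σ(Item 3,Item 4) = 0.592 × 1.201 × 0.877 = 0.6235
σ²_T = Σσ²ᵢ + 2·Σσ_ij = 4.2825 + 2 × 2.4662 = 9.2149
α = (4/3)·(1 − 4.2825/9.2149) = 0.714

Cronbach's α = 0.714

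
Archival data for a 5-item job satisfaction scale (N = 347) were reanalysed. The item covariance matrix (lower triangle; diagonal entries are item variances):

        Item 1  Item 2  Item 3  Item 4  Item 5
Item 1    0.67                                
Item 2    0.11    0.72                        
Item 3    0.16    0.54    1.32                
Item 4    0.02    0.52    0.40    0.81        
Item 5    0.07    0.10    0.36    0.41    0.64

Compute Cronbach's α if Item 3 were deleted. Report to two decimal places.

Remaining items: Item 1, Item 2, Item 4, Item 5 (k = 4).
Σσᵢ² = 0.67 + 0.72 + 0.81 + 0.64 = 2.84
total variance = 2.84 + 2 × 1.23 = 5.30
α (item deleted) = (4/3)·(1 − 2.84/5.30) = 0.62

Cronbach's α = 0.62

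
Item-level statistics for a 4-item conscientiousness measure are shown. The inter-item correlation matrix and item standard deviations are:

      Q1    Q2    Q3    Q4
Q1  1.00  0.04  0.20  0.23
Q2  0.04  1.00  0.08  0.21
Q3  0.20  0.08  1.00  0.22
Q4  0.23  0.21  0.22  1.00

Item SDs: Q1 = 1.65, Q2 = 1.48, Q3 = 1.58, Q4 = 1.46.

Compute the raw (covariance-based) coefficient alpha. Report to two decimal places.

Σσ²ᵢ = 1.65² + 1.48² + 1.58² + 1.46² = 9.5409
Covariances σ_ij = r_ij · s_i · s_j:
  σ(Q1,Q2) = 0.04 × 1.65 × 1.48 = 0.0977
  σ(Q1,Q3) = 0.20 × 1.65 × 1.58 = 0.5214
  σ(Q1,Q4) = 0.23 × 1.65 × 1.46 = 0.5541
  σ(Q2,Q3) = 0.08 × 1.48 × 1.58 = 0.1871
  σ(Q2,Q4) = 0.21 × 1.48 × 1.46 = 0.4538
  σ(Q3,Q4) = 0.22 × 1.58 × 1.46 = 0.5075
σ²_T = Σσ²ᵢ + 2·Σσ_ij = 9.5409 + 2 × 2.3216 = 14.1841
α = (4/3)·(1 − 9.5409/14.1841) = 0.44

coefficient alpha = 0.44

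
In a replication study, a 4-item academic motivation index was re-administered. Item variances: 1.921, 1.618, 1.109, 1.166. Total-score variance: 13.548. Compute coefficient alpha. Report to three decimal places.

Σσ²ᵢ = 1.921 + 1.618 + 1.109 + 1.166 = 5.814
α = (k/(k−1))·(1 − Σσ²ᵢ/total variance) = (4/3)·(1 − 5.814/13.548) = 0.761

α = 0.761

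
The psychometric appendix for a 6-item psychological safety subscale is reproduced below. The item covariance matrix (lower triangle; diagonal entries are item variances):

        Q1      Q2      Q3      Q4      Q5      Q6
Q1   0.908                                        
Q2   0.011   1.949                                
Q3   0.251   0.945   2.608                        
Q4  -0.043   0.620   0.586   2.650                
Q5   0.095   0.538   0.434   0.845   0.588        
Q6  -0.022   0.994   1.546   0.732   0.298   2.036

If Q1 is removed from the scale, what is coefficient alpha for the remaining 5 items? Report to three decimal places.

α = 0.757

Remaining items: Q2, Q3, Q4, Q5, Q6 (k = 5).
ΣVar(i) = 1.949 + 2.608 + 2.650 + 0.588 + 2.036 = 9.831
σ²_total = 9.831 + 2 × 7.538 = 24.907
α (item deleted) = (5/4)·(1 − 9.831/24.907) = 0.757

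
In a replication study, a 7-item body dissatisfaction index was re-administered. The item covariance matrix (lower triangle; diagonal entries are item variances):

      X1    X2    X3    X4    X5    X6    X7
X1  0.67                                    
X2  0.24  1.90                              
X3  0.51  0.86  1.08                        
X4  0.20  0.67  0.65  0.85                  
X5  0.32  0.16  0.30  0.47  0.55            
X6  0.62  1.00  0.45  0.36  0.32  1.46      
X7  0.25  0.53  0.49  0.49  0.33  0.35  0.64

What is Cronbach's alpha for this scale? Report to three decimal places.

Cronbach's alpha = 0.849

sum of item variances = 0.67 + 1.90 + 1.08 + 0.85 + 0.55 + 1.46 + 0.64 = 7.15
Σ_{i<j} σ_ij = 9.57
σ²_T = 7.15 + 2 × 9.57 = 26.29
α = (k/(k−1))·(1 − sum of item variances/σ²_T) = (7/6)·(1 − 7.15/26.29) = 0.849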